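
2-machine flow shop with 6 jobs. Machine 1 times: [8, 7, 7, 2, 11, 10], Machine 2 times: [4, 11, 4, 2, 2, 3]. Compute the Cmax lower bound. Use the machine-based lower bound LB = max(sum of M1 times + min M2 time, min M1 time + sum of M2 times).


LB1 = sum(M1 times) + min(M2 times) = 45 + 2 = 47
LB2 = min(M1 times) + sum(M2 times) = 2 + 26 = 28
Lower bound = max(LB1, LB2) = max(47, 28) = 47

47


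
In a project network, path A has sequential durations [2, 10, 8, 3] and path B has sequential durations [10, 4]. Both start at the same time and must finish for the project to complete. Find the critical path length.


Path A total = 2 + 10 + 8 + 3 = 23
Path B total = 10 + 4 = 14
Critical path = longest path = max(23, 14) = 23

23


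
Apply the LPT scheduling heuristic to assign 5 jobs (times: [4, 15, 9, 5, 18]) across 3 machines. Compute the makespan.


Sort jobs in decreasing order (LPT): [18, 15, 9, 5, 4]
Assign each job to the least loaded machine:
  Machine 1: jobs [18], load = 18
  Machine 2: jobs [15], load = 15
  Machine 3: jobs [9, 5, 4], load = 18
Makespan = max load = 18

18


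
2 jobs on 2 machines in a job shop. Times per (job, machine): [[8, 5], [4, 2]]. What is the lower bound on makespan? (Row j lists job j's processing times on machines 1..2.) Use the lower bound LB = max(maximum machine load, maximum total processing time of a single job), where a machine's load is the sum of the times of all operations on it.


Machine loads:
  Machine 1: 8 + 4 = 12
  Machine 2: 5 + 2 = 7
Max machine load = 12
Job totals:
  Job 1: 13
  Job 2: 6
Max job total = 13
Lower bound = max(12, 13) = 13

13


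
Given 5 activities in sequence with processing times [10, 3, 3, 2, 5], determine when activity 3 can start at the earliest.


Activity 3 starts after activities 1 through 2 complete.
Predecessor durations: [10, 3]
ES = 10 + 3 = 13

13


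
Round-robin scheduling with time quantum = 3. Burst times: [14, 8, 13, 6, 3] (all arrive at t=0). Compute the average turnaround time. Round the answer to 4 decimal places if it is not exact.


Time quantum = 3
Execution trace:
  J1 runs 3 units, time = 3
  J2 runs 3 units, time = 6
  J3 runs 3 units, time = 9
  J4 runs 3 units, time = 12
  J5 runs 3 units, time = 15
  J1 runs 3 units, time = 18
  J2 runs 3 units, time = 21
  J3 runs 3 units, time = 24
  J4 runs 3 units, time = 27
  J1 runs 3 units, time = 30
  J2 runs 2 units, time = 32
  J3 runs 3 units, time = 35
  J1 runs 3 units, time = 38
  J3 runs 3 units, time = 41
  J1 runs 2 units, time = 43
  J3 runs 1 units, time = 44
Finish times: [43, 32, 44, 27, 15]
Average turnaround = 161/5 = 32.2

32.2


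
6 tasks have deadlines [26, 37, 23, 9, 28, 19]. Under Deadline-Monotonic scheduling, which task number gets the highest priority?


Sort tasks by relative deadline (ascending):
  Task 4: deadline = 9
  Task 6: deadline = 19
  Task 3: deadline = 23
  Task 1: deadline = 26
  Task 5: deadline = 28
  Task 2: deadline = 37
Priority order (highest first): [4, 6, 3, 1, 5, 2]
Highest priority task = 4

4


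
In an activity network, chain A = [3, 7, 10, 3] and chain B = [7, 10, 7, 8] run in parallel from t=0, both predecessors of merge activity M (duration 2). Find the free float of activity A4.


ES(A4) = sum of predecessors on chain A = 20
EF(A4) = ES + duration = 20 + 3 = 23
Successor of A4 is M. ES(M) = max(sum(A), sum(B)) = max(23, 32) = 32
Free float = ES(successor) - EF(current) = 32 - 23 = 9

9


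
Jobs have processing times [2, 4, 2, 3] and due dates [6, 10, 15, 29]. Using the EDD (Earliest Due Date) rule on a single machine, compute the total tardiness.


Sort by due date (EDD order): [(2, 6), (4, 10), (2, 15), (3, 29)]
Compute completion times and tardiness:
  Job 1: p=2, d=6, C=2, tardiness=max(0,2-6)=0
  Job 2: p=4, d=10, C=6, tardiness=max(0,6-10)=0
  Job 3: p=2, d=15, C=8, tardiness=max(0,8-15)=0
  Job 4: p=3, d=29, C=11, tardiness=max(0,11-29)=0
Total tardiness = 0

0


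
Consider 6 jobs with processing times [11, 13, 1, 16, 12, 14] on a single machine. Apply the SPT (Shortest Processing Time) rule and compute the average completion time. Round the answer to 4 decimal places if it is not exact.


Sort jobs by processing time (SPT order): [1, 11, 12, 13, 14, 16]
Compute completion times sequentially:
  Job 1: processing = 1, completes at 1
  Job 2: processing = 11, completes at 12
  Job 3: processing = 12, completes at 24
  Job 4: processing = 13, completes at 37
  Job 5: processing = 14, completes at 51
  Job 6: processing = 16, completes at 67
Sum of completion times = 192
Average completion time = 192/6 = 32.0

32.0


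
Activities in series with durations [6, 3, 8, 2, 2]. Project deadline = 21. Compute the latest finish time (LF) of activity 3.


LF(activity 3) = deadline - sum of successor durations
Successors: activities 4 through 5 with durations [2, 2]
Sum of successor durations = 4
LF = 21 - 4 = 17

17


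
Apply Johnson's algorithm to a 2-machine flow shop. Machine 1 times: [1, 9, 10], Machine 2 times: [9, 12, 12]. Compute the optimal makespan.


Apply Johnson's rule:
  Group 1 (a <= b): [(1, 1, 9), (2, 9, 12), (3, 10, 12)]
  Group 2 (a > b): []
Optimal job order: [1, 2, 3]
Schedule:
  Job 1: M1 done at 1, M2 done at 10
  Job 2: M1 done at 10, M2 done at 22
  Job 3: M1 done at 20, M2 done at 34
Makespan = 34

34


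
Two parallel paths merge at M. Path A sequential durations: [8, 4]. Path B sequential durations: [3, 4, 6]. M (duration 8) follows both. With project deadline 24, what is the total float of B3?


Forward pass: ES(B3) = sum of predecessors on chain B = 7
EF = ES + duration = 7 + 6 = 13
Backward pass: LF(M) = deadline = 24; LS(M) = 24 - 8 = 16
LF(B3) = LS(M) - sum(successors on chain B) = 16 - 0 = 16
LS = LF - duration = 16 - 6 = 10
Total float = LS - ES = 10 - 7 = 3

3


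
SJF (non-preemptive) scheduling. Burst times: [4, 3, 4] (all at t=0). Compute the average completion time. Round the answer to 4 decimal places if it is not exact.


SJF order (ascending): [3, 4, 4]
Completion times:
  Job 1: burst=3, C=3
  Job 2: burst=4, C=7
  Job 3: burst=4, C=11
Average completion = 21/3 = 7.0

7.0


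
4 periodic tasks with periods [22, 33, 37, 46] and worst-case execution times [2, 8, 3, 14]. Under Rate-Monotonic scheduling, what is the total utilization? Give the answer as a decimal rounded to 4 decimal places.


Compute individual utilizations (exact fractions):
  Task 1: C/T = 2/22 = 1/11 (approx. 0.0909)
  Task 2: C/T = 8/33 (approx. 0.2424)
  Task 3: C/T = 3/37 (approx. 0.0811)
  Task 4: C/T = 14/46 = 7/23 (approx. 0.3043)
Total utilization U = 1/11 + 8/33 + 3/37 + 7/23 = 1835/2553
Rounded to 4 decimal places: U = 0.7188
RM (Liu & Layland) bound for 4 tasks = 0.756828; compare with U = 1835/2553 (approx. 0.718762)
U <= bound, so schedulable by RM sufficient condition.

0.7188


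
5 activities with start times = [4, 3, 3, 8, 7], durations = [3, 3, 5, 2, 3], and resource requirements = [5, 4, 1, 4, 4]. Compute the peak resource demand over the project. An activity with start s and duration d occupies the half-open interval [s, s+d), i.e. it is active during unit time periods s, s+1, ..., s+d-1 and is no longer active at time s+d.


Each activity i is active on [start_i, start_i + duration_i).
Compute total resource usage per time slot:
  t=0: active resources = [], total = 0
  t=1: active resources = [], total = 0
  t=2: active resources = [], total = 0
  t=3: active resources = [4, 1], total = 5
  t=4: active resources = [5, 4, 1], total = 10
  t=5: active resources = [5, 4, 1], total = 10
  t=6: active resources = [5, 1], total = 6
  t=7: active resources = [1, 4], total = 5
  t=8: active resources = [4, 4], total = 8
  t=9: active resources = [4, 4], total = 8
Peak resource demand = 10

10


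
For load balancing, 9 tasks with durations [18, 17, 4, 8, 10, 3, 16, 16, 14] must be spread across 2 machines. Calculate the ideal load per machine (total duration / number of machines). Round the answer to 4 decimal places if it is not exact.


Total processing time = 18 + 17 + 4 + 8 + 10 + 3 + 16 + 16 + 14 = 106
Number of machines = 2
Ideal balanced load = 106 / 2 = 53.0

53.0


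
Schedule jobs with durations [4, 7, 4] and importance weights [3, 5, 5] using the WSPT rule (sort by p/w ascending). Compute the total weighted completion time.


Compute p/w ratios and sort ascending (WSPT): [(4, 5), (4, 3), (7, 5)]
Compute weighted completion times:
  Job (p=4,w=5): C=4, w*C=5*4=20
  Job (p=4,w=3): C=8, w*C=3*8=24
  Job (p=7,w=5): C=15, w*C=5*15=75
Total weighted completion time = 119

119


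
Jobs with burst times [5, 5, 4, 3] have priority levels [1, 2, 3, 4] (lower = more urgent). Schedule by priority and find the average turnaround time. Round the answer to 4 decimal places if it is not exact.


Sort by priority (ascending = highest first):
Order: [(1, 5), (2, 5), (3, 4), (4, 3)]
Completion times:
  Priority 1, burst=5, C=5
  Priority 2, burst=5, C=10
  Priority 3, burst=4, C=14
  Priority 4, burst=3, C=17
Average turnaround = 46/4 = 11.5

11.5


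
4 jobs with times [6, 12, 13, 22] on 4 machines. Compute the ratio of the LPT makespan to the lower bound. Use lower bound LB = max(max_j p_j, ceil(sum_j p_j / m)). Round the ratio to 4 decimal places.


LPT order: [22, 13, 12, 6]
Machine loads after assignment: [22, 13, 12, 6]
LPT makespan = 22
Lower bound = max(max_job, ceil(total/4)) = max(22, 14) = 22
Ratio = 22 / 22 = 1.0

1.0


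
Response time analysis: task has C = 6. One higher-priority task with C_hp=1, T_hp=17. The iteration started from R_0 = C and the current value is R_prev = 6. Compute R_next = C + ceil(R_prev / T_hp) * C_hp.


R_next = C + ceil(R_prev / T_hp) * C_hp
ceil(6 / 17) = ceil(0.3529) = 1
Interference = 1 * 1 = 1
R_next = 6 + 1 = 7

7


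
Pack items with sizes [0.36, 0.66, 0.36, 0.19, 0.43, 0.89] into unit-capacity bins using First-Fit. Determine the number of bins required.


Place items sequentially using First-Fit:
  Item 0.36 -> new Bin 1
  Item 0.66 -> new Bin 2
  Item 0.36 -> Bin 1 (now 0.72)
  Item 0.19 -> Bin 1 (now 0.91)
  Item 0.43 -> new Bin 3
  Item 0.89 -> new Bin 4
Total bins used = 4

4


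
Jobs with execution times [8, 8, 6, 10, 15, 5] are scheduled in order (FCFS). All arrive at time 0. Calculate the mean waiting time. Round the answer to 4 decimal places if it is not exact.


FCFS order (as given): [8, 8, 6, 10, 15, 5]
Waiting times:
  Job 1: wait = 0
  Job 2: wait = 8
  Job 3: wait = 16
  Job 4: wait = 22
  Job 5: wait = 32
  Job 6: wait = 47
Sum of waiting times = 125
Average waiting time = 125/6 = 20.8333

20.8333


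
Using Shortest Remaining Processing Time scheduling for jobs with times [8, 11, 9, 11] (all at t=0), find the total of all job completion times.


Since all jobs arrive at t=0, SRPT equals SPT ordering.
SPT order: [8, 9, 11, 11]
Completion times:
  Job 1: p=8, C=8
  Job 2: p=9, C=17
  Job 3: p=11, C=28
  Job 4: p=11, C=39
Total completion time = 8 + 17 + 28 + 39 = 92

92


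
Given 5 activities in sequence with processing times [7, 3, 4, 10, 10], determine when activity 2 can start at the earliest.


Activity 2 starts after activities 1 through 1 complete.
Predecessor durations: [7]
ES = 7 = 7

7


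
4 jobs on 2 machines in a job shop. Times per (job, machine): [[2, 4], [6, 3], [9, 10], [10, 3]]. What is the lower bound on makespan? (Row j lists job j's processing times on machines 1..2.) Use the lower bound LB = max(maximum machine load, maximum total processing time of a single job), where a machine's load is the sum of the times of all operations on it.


Machine loads:
  Machine 1: 2 + 6 + 9 + 10 = 27
  Machine 2: 4 + 3 + 10 + 3 = 20
Max machine load = 27
Job totals:
  Job 1: 6
  Job 2: 9
  Job 3: 19
  Job 4: 13
Max job total = 19
Lower bound = max(27, 19) = 27

27


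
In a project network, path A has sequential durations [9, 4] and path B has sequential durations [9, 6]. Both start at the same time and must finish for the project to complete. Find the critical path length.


Path A total = 9 + 4 = 13
Path B total = 9 + 6 = 15
Critical path = longest path = max(13, 15) = 15

15


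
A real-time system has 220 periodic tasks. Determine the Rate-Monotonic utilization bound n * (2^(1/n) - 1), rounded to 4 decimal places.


Compute 2^(1/220) = 1.0031556376
Subtract 1: 1.0031556376 - 1 = 0.0031556376
Multiply by n: 220 * 0.0031556376 = 0.6942402720
Round to 4 dp: 0.6942

0.6942


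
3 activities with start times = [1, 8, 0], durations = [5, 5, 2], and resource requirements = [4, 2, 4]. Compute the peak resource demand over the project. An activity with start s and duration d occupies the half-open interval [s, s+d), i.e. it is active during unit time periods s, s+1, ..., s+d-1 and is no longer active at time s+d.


Each activity i is active on [start_i, start_i + duration_i).
Compute total resource usage per time slot:
  t=0: active resources = [4], total = 4
  t=1: active resources = [4, 4], total = 8
  t=2: active resources = [4], total = 4
  t=3: active resources = [4], total = 4
  t=4: active resources = [4], total = 4
  t=5: active resources = [4], total = 4
  t=6: active resources = [], total = 0
  t=7: active resources = [], total = 0
  t=8: active resources = [2], total = 2
  t=9: active resources = [2], total = 2
  t=10: active resources = [2], total = 2
  t=11: active resources = [2], total = 2
  t=12: active resources = [2], total = 2
Peak resource demand = 8

8


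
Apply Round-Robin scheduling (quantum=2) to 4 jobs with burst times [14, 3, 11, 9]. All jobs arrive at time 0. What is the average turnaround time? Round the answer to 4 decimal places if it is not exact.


Time quantum = 2
Execution trace:
  J1 runs 2 units, time = 2
  J2 runs 2 units, time = 4
  J3 runs 2 units, time = 6
  J4 runs 2 units, time = 8
  J1 runs 2 units, time = 10
  J2 runs 1 units, time = 11
  J3 runs 2 units, time = 13
  J4 runs 2 units, time = 15
  J1 runs 2 units, time = 17
  J3 runs 2 units, time = 19
  J4 runs 2 units, time = 21
  J1 runs 2 units, time = 23
  J3 runs 2 units, time = 25
  J4 runs 2 units, time = 27
  J1 runs 2 units, time = 29
  J3 runs 2 units, time = 31
  J4 runs 1 units, time = 32
  J1 runs 2 units, time = 34
  J3 runs 1 units, time = 35
  J1 runs 2 units, time = 37
Finish times: [37, 11, 35, 32]
Average turnaround = 115/4 = 28.75

28.75


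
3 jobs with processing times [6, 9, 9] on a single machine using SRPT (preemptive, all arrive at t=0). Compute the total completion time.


Since all jobs arrive at t=0, SRPT equals SPT ordering.
SPT order: [6, 9, 9]
Completion times:
  Job 1: p=6, C=6
  Job 2: p=9, C=15
  Job 3: p=9, C=24
Total completion time = 6 + 15 + 24 = 45

45


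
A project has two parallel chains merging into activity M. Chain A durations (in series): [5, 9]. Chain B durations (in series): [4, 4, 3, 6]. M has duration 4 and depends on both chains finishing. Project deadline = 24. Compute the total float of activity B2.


Forward pass: ES(B2) = sum of predecessors on chain B = 4
EF = ES + duration = 4 + 4 = 8
Backward pass: LF(M) = deadline = 24; LS(M) = 24 - 4 = 20
LF(B2) = LS(M) - sum(successors on chain B) = 20 - 9 = 11
LS = LF - duration = 11 - 4 = 7
Total float = LS - ES = 7 - 4 = 3

3


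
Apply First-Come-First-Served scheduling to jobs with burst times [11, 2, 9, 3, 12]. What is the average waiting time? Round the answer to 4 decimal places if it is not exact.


FCFS order (as given): [11, 2, 9, 3, 12]
Waiting times:
  Job 1: wait = 0
  Job 2: wait = 11
  Job 3: wait = 13
  Job 4: wait = 22
  Job 5: wait = 25
Sum of waiting times = 71
Average waiting time = 71/5 = 14.2

14.2


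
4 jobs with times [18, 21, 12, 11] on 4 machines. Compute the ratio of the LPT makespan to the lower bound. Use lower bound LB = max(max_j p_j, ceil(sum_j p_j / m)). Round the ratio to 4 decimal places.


LPT order: [21, 18, 12, 11]
Machine loads after assignment: [21, 18, 12, 11]
LPT makespan = 21
Lower bound = max(max_job, ceil(total/4)) = max(21, 16) = 21
Ratio = 21 / 21 = 1.0

1.0


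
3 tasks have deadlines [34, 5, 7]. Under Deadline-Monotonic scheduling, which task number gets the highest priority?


Sort tasks by relative deadline (ascending):
  Task 2: deadline = 5
  Task 3: deadline = 7
  Task 1: deadline = 34
Priority order (highest first): [2, 3, 1]
Highest priority task = 2

2


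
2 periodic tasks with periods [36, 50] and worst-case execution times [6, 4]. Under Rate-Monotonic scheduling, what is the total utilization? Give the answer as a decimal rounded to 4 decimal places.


Compute individual utilizations (exact fractions):
  Task 1: C/T = 6/36 = 1/6 (approx. 0.1667)
  Task 2: C/T = 4/50 = 2/25 (approx. 0.08)
Total utilization U = 1/6 + 2/25 = 37/150
Rounded to 4 decimal places: U = 0.2467
RM (Liu & Layland) bound for 2 tasks = 0.828427; compare with U = 37/150 (approx. 0.246667)
U <= bound, so schedulable by RM sufficient condition.

0.2467


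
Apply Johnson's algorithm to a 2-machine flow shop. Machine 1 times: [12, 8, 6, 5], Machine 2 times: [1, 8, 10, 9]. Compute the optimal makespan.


Apply Johnson's rule:
  Group 1 (a <= b): [(4, 5, 9), (3, 6, 10), (2, 8, 8)]
  Group 2 (a > b): [(1, 12, 1)]
Optimal job order: [4, 3, 2, 1]
Schedule:
  Job 4: M1 done at 5, M2 done at 14
  Job 3: M1 done at 11, M2 done at 24
  Job 2: M1 done at 19, M2 done at 32
  Job 1: M1 done at 31, M2 done at 33
Makespan = 33

33


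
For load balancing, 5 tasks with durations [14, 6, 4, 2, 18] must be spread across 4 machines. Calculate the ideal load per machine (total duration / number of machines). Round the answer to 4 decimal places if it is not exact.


Total processing time = 14 + 6 + 4 + 2 + 18 = 44
Number of machines = 4
Ideal balanced load = 44 / 4 = 11.0

11.0


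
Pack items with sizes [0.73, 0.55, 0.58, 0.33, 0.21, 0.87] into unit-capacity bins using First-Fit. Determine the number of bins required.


Place items sequentially using First-Fit:
  Item 0.73 -> new Bin 1
  Item 0.55 -> new Bin 2
  Item 0.58 -> new Bin 3
  Item 0.33 -> Bin 2 (now 0.88)
  Item 0.21 -> Bin 1 (now 0.94)
  Item 0.87 -> new Bin 4
Total bins used = 4

4


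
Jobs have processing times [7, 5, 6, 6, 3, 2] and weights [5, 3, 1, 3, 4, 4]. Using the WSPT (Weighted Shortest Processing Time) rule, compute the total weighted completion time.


Compute p/w ratios and sort ascending (WSPT): [(2, 4), (3, 4), (7, 5), (5, 3), (6, 3), (6, 1)]
Compute weighted completion times:
  Job (p=2,w=4): C=2, w*C=4*2=8
  Job (p=3,w=4): C=5, w*C=4*5=20
  Job (p=7,w=5): C=12, w*C=5*12=60
  Job (p=5,w=3): C=17, w*C=3*17=51
  Job (p=6,w=3): C=23, w*C=3*23=69
  Job (p=6,w=1): C=29, w*C=1*29=29
Total weighted completion time = 237

237


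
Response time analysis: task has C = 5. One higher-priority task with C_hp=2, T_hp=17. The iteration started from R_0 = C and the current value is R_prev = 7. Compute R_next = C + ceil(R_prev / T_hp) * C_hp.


R_next = C + ceil(R_prev / T_hp) * C_hp
ceil(7 / 17) = ceil(0.4118) = 1
Interference = 1 * 2 = 2
R_next = 5 + 2 = 7
R_next = R_prev, so the iteration has converged (response time = 7).

7


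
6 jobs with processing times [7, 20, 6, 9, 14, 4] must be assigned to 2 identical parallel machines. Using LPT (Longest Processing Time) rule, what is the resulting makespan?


Sort jobs in decreasing order (LPT): [20, 14, 9, 7, 6, 4]
Assign each job to the least loaded machine:
  Machine 1: jobs [20, 7, 4], load = 31
  Machine 2: jobs [14, 9, 6], load = 29
Makespan = max load = 31

31


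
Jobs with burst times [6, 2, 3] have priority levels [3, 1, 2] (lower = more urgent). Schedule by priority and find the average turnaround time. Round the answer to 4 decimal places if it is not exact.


Sort by priority (ascending = highest first):
Order: [(1, 2), (2, 3), (3, 6)]
Completion times:
  Priority 1, burst=2, C=2
  Priority 2, burst=3, C=5
  Priority 3, burst=6, C=11
Average turnaround = 18/3 = 6.0

6.0


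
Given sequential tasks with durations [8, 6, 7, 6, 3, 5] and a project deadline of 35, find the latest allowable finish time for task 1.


LF(activity 1) = deadline - sum of successor durations
Successors: activities 2 through 6 with durations [6, 7, 6, 3, 5]
Sum of successor durations = 27
LF = 35 - 27 = 8

8


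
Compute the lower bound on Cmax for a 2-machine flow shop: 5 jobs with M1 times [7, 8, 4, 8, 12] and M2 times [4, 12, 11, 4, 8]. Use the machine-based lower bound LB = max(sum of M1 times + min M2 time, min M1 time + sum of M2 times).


LB1 = sum(M1 times) + min(M2 times) = 39 + 4 = 43
LB2 = min(M1 times) + sum(M2 times) = 4 + 39 = 43
Lower bound = max(LB1, LB2) = max(43, 43) = 43

43


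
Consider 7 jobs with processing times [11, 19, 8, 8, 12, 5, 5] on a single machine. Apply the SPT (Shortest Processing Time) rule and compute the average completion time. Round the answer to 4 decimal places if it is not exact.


Sort jobs by processing time (SPT order): [5, 5, 8, 8, 11, 12, 19]
Compute completion times sequentially:
  Job 1: processing = 5, completes at 5
  Job 2: processing = 5, completes at 10
  Job 3: processing = 8, completes at 18
  Job 4: processing = 8, completes at 26
  Job 5: processing = 11, completes at 37
  Job 6: processing = 12, completes at 49
  Job 7: processing = 19, completes at 68
Sum of completion times = 213
Average completion time = 213/7 = 30.4286

30.4286


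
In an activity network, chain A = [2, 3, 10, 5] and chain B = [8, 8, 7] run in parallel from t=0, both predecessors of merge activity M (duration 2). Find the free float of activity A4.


ES(A4) = sum of predecessors on chain A = 15
EF(A4) = ES + duration = 15 + 5 = 20
Successor of A4 is M. ES(M) = max(sum(A), sum(B)) = max(20, 23) = 23
Free float = ES(successor) - EF(current) = 23 - 20 = 3

3


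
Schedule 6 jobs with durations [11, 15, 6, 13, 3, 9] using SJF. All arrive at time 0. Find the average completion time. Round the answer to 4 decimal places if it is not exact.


SJF order (ascending): [3, 6, 9, 11, 13, 15]
Completion times:
  Job 1: burst=3, C=3
  Job 2: burst=6, C=9
  Job 3: burst=9, C=18
  Job 4: burst=11, C=29
  Job 5: burst=13, C=42
  Job 6: burst=15, C=57
Average completion = 158/6 = 26.3333

26.3333


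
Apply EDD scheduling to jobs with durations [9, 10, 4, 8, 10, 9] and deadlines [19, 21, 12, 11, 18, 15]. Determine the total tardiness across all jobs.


Sort by due date (EDD order): [(8, 11), (4, 12), (9, 15), (10, 18), (9, 19), (10, 21)]
Compute completion times and tardiness:
  Job 1: p=8, d=11, C=8, tardiness=max(0,8-11)=0
  Job 2: p=4, d=12, C=12, tardiness=max(0,12-12)=0
  Job 3: p=9, d=15, C=21, tardiness=max(0,21-15)=6
  Job 4: p=10, d=18, C=31, tardiness=max(0,31-18)=13
  Job 5: p=9, d=19, C=40, tardiness=max(0,40-19)=21
  Job 6: p=10, d=21, C=50, tardiness=max(0,50-21)=29
Total tardiness = 69

69


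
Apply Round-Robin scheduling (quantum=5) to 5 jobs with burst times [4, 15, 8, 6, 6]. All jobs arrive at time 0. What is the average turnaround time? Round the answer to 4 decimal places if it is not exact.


Time quantum = 5
Execution trace:
  J1 runs 4 units, time = 4
  J2 runs 5 units, time = 9
  J3 runs 5 units, time = 14
  J4 runs 5 units, time = 19
  J5 runs 5 units, time = 24
  J2 runs 5 units, time = 29
  J3 runs 3 units, time = 32
  J4 runs 1 units, time = 33
  J5 runs 1 units, time = 34
  J2 runs 5 units, time = 39
Finish times: [4, 39, 32, 33, 34]
Average turnaround = 142/5 = 28.4

28.4


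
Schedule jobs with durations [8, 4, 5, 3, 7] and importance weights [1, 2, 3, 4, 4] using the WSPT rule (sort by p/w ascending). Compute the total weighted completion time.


Compute p/w ratios and sort ascending (WSPT): [(3, 4), (5, 3), (7, 4), (4, 2), (8, 1)]
Compute weighted completion times:
  Job (p=3,w=4): C=3, w*C=4*3=12
  Job (p=5,w=3): C=8, w*C=3*8=24
  Job (p=7,w=4): C=15, w*C=4*15=60
  Job (p=4,w=2): C=19, w*C=2*19=38
  Job (p=8,w=1): C=27, w*C=1*27=27
Total weighted completion time = 161

161


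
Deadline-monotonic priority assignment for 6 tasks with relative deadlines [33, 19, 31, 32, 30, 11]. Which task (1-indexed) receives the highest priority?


Sort tasks by relative deadline (ascending):
  Task 6: deadline = 11
  Task 2: deadline = 19
  Task 5: deadline = 30
  Task 3: deadline = 31
  Task 4: deadline = 32
  Task 1: deadline = 33
Priority order (highest first): [6, 2, 5, 3, 4, 1]
Highest priority task = 6

6


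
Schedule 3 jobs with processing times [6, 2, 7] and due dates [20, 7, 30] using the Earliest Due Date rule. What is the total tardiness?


Sort by due date (EDD order): [(2, 7), (6, 20), (7, 30)]
Compute completion times and tardiness:
  Job 1: p=2, d=7, C=2, tardiness=max(0,2-7)=0
  Job 2: p=6, d=20, C=8, tardiness=max(0,8-20)=0
  Job 3: p=7, d=30, C=15, tardiness=max(0,15-30)=0
Total tardiness = 0

0


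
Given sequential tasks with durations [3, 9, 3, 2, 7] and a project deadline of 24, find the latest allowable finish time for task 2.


LF(activity 2) = deadline - sum of successor durations
Successors: activities 3 through 5 with durations [3, 2, 7]
Sum of successor durations = 12
LF = 24 - 12 = 12

12


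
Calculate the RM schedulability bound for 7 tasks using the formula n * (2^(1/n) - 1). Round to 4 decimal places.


Compute 2^(1/7) = 1.1040895137
Subtract 1: 1.1040895137 - 1 = 0.1040895137
Multiply by n: 7 * 0.1040895137 = 0.7286265959
Round to 4 dp: 0.7286

0.7286


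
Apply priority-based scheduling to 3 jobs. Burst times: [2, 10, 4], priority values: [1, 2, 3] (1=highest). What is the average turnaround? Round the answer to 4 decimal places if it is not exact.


Sort by priority (ascending = highest first):
Order: [(1, 2), (2, 10), (3, 4)]
Completion times:
  Priority 1, burst=2, C=2
  Priority 2, burst=10, C=12
  Priority 3, burst=4, C=16
Average turnaround = 30/3 = 10.0

10.0


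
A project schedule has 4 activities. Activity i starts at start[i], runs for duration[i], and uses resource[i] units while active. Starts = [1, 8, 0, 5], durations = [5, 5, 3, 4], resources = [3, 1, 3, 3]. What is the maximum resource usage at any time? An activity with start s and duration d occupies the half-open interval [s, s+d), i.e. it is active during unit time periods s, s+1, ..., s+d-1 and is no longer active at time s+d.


Each activity i is active on [start_i, start_i + duration_i).
Compute total resource usage per time slot:
  t=0: active resources = [3], total = 3
  t=1: active resources = [3, 3], total = 6
  t=2: active resources = [3, 3], total = 6
  t=3: active resources = [3], total = 3
  t=4: active resources = [3], total = 3
  t=5: active resources = [3, 3], total = 6
  t=6: active resources = [3], total = 3
  t=7: active resources = [3], total = 3
  t=8: active resources = [1, 3], total = 4
  t=9: active resources = [1], total = 1
  t=10: active resources = [1], total = 1
  t=11: active resources = [1], total = 1
  t=12: active resources = [1], total = 1
Peak resource demand = 6

6


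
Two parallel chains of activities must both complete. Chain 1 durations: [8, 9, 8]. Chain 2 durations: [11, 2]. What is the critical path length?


Path A total = 8 + 9 + 8 = 25
Path B total = 11 + 2 = 13
Critical path = longest path = max(25, 13) = 25

25


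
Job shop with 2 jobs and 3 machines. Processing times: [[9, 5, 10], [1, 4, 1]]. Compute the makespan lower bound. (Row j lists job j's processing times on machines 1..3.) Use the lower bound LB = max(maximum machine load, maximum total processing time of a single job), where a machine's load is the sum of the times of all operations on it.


Machine loads:
  Machine 1: 9 + 1 = 10
  Machine 2: 5 + 4 = 9
  Machine 3: 10 + 1 = 11
Max machine load = 11
Job totals:
  Job 1: 24
  Job 2: 6
Max job total = 24
Lower bound = max(11, 24) = 24

24


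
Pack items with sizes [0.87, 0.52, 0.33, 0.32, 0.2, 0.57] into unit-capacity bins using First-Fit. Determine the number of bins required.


Place items sequentially using First-Fit:
  Item 0.87 -> new Bin 1
  Item 0.52 -> new Bin 2
  Item 0.33 -> Bin 2 (now 0.85)
  Item 0.32 -> new Bin 3
  Item 0.2 -> Bin 3 (now 0.52)
  Item 0.57 -> new Bin 4
Total bins used = 4

4


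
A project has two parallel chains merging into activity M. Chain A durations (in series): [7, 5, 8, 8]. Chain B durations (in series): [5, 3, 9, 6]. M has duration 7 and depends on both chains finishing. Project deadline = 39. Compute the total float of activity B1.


Forward pass: ES(B1) = sum of predecessors on chain B = 0
EF = ES + duration = 0 + 5 = 5
Backward pass: LF(M) = deadline = 39; LS(M) = 39 - 7 = 32
LF(B1) = LS(M) - sum(successors on chain B) = 32 - 18 = 14
LS = LF - duration = 14 - 5 = 9
Total float = LS - ES = 9 - 0 = 9

9


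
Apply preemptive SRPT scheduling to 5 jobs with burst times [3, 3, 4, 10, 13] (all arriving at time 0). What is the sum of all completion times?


Since all jobs arrive at t=0, SRPT equals SPT ordering.
SPT order: [3, 3, 4, 10, 13]
Completion times:
  Job 1: p=3, C=3
  Job 2: p=3, C=6
  Job 3: p=4, C=10
  Job 4: p=10, C=20
  Job 5: p=13, C=33
Total completion time = 3 + 6 + 10 + 20 + 33 = 72

72


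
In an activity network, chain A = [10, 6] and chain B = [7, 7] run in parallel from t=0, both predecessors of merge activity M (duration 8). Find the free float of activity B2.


ES(B2) = sum of predecessors on chain B = 7
EF(B2) = ES + duration = 7 + 7 = 14
Successor of B2 is M. ES(M) = max(sum(A), sum(B)) = max(16, 14) = 16
Free float = ES(successor) - EF(current) = 16 - 14 = 2

2


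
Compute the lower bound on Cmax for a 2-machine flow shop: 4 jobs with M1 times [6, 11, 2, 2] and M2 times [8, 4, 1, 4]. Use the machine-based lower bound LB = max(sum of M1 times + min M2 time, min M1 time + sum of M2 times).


LB1 = sum(M1 times) + min(M2 times) = 21 + 1 = 22
LB2 = min(M1 times) + sum(M2 times) = 2 + 17 = 19
Lower bound = max(LB1, LB2) = max(22, 19) = 22

22


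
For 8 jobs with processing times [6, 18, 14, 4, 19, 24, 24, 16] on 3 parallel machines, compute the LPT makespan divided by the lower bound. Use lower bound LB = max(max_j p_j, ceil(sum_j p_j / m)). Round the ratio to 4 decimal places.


LPT order: [24, 24, 19, 18, 16, 14, 6, 4]
Machine loads after assignment: [40, 42, 43]
LPT makespan = 43
Lower bound = max(max_job, ceil(total/3)) = max(24, 42) = 42
Ratio = 43 / 42 = 1.0238

1.0238


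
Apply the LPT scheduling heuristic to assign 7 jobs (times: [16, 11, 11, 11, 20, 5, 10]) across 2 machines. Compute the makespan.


Sort jobs in decreasing order (LPT): [20, 16, 11, 11, 11, 10, 5]
Assign each job to the least loaded machine:
  Machine 1: jobs [20, 11, 10], load = 41
  Machine 2: jobs [16, 11, 11, 5], load = 43
Makespan = max load = 43

43


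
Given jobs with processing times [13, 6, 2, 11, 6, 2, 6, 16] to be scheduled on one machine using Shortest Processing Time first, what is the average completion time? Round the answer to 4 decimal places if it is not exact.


Sort jobs by processing time (SPT order): [2, 2, 6, 6, 6, 11, 13, 16]
Compute completion times sequentially:
  Job 1: processing = 2, completes at 2
  Job 2: processing = 2, completes at 4
  Job 3: processing = 6, completes at 10
  Job 4: processing = 6, completes at 16
  Job 5: processing = 6, completes at 22
  Job 6: processing = 11, completes at 33
  Job 7: processing = 13, completes at 46
  Job 8: processing = 16, completes at 62
Sum of completion times = 195
Average completion time = 195/8 = 24.375

24.375


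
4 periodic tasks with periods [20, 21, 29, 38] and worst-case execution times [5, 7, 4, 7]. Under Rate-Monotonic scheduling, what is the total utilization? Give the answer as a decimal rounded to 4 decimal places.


Compute individual utilizations (exact fractions):
  Task 1: C/T = 5/20 = 1/4 (approx. 0.25)
  Task 2: C/T = 7/21 = 1/3 (approx. 0.3333)
  Task 3: C/T = 4/29 (approx. 0.1379)
  Task 4: C/T = 7/38 (approx. 0.1842)
Total utilization U = 1/4 + 1/3 + 4/29 + 7/38 = 5987/6612
Rounded to 4 decimal places: U = 0.9055
RM (Liu & Layland) bound for 4 tasks = 0.756828; compare with U = 5987/6612 (approx. 0.905475)
bound < U <= 1, so the RM sufficient condition is not met (inconclusive; an exact test such as response-time analysis is needed).

0.9055


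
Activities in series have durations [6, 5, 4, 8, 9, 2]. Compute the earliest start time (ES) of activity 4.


Activity 4 starts after activities 1 through 3 complete.
Predecessor durations: [6, 5, 4]
ES = 6 + 5 + 4 = 15

15


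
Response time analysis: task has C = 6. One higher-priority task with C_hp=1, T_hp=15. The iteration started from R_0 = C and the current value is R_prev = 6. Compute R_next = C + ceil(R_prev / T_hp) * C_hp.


R_next = C + ceil(R_prev / T_hp) * C_hp
ceil(6 / 15) = ceil(0.4) = 1
Interference = 1 * 1 = 1
R_next = 6 + 1 = 7

7


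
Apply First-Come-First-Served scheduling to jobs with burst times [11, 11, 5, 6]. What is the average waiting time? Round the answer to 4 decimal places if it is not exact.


FCFS order (as given): [11, 11, 5, 6]
Waiting times:
  Job 1: wait = 0
  Job 2: wait = 11
  Job 3: wait = 22
  Job 4: wait = 27
Sum of waiting times = 60
Average waiting time = 60/4 = 15.0

15.0


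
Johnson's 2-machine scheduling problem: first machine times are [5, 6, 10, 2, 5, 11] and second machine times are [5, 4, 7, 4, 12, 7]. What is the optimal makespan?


Apply Johnson's rule:
  Group 1 (a <= b): [(4, 2, 4), (1, 5, 5), (5, 5, 12)]
  Group 2 (a > b): [(3, 10, 7), (6, 11, 7), (2, 6, 4)]
Optimal job order: [4, 1, 5, 3, 6, 2]
Schedule:
  Job 4: M1 done at 2, M2 done at 6
  Job 1: M1 done at 7, M2 done at 12
  Job 5: M1 done at 12, M2 done at 24
  Job 3: M1 done at 22, M2 done at 31
  Job 6: M1 done at 33, M2 done at 40
  Job 2: M1 done at 39, M2 done at 44
Makespan = 44

44


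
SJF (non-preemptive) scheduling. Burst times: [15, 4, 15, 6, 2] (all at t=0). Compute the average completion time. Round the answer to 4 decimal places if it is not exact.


SJF order (ascending): [2, 4, 6, 15, 15]
Completion times:
  Job 1: burst=2, C=2
  Job 2: burst=4, C=6
  Job 3: burst=6, C=12
  Job 4: burst=15, C=27
  Job 5: burst=15, C=42
Average completion = 89/5 = 17.8

17.8


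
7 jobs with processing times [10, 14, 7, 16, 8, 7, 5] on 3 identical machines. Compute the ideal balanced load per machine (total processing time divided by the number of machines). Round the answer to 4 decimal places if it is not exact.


Total processing time = 10 + 14 + 7 + 16 + 8 + 7 + 5 = 67
Number of machines = 3
Ideal balanced load = 67 / 3 = 22.3333

22.3333


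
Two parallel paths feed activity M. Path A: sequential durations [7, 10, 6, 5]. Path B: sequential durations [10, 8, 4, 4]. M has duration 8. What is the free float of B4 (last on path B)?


ES(B4) = sum of predecessors on chain B = 22
EF(B4) = ES + duration = 22 + 4 = 26
Successor of B4 is M. ES(M) = max(sum(A), sum(B)) = max(28, 26) = 28
Free float = ES(successor) - EF(current) = 28 - 26 = 2

2


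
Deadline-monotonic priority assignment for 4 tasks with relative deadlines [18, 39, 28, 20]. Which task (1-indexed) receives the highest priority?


Sort tasks by relative deadline (ascending):
  Task 1: deadline = 18
  Task 4: deadline = 20
  Task 3: deadline = 28
  Task 2: deadline = 39
Priority order (highest first): [1, 4, 3, 2]
Highest priority task = 1

1


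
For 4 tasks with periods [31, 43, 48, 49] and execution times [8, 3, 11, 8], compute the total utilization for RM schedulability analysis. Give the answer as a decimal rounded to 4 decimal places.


Compute individual utilizations (exact fractions):
  Task 1: C/T = 8/31 (approx. 0.2581)
  Task 2: C/T = 3/43 (approx. 0.0698)
  Task 3: C/T = 11/48 (approx. 0.2292)
  Task 4: C/T = 8/49 (approx. 0.1633)
Total utilization U = 8/31 + 3/43 + 11/48 + 8/49 = 2258183/3135216
Rounded to 4 decimal places: U = 0.7203
RM (Liu & Layland) bound for 4 tasks = 0.756828; compare with U = 2258183/3135216 (approx. 0.720264)
U <= bound, so schedulable by RM sufficient condition.

0.7203


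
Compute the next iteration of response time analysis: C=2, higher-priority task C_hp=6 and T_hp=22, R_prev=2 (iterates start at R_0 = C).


R_next = C + ceil(R_prev / T_hp) * C_hp
ceil(2 / 22) = ceil(0.0909) = 1
Interference = 1 * 6 = 6
R_next = 2 + 6 = 8

8


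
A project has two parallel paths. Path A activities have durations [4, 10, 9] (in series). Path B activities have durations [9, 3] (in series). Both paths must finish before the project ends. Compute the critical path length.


Path A total = 4 + 10 + 9 = 23
Path B total = 9 + 3 = 12
Critical path = longest path = max(23, 12) = 23

23


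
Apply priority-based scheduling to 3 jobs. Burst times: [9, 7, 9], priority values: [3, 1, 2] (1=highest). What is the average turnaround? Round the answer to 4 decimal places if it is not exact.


Sort by priority (ascending = highest first):
Order: [(1, 7), (2, 9), (3, 9)]
Completion times:
  Priority 1, burst=7, C=7
  Priority 2, burst=9, C=16
  Priority 3, burst=9, C=25
Average turnaround = 48/3 = 16.0

16.0


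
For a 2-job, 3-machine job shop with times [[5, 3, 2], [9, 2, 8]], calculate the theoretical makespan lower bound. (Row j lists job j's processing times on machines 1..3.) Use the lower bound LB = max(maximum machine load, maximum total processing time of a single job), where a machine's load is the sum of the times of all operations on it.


Machine loads:
  Machine 1: 5 + 9 = 14
  Machine 2: 3 + 2 = 5
  Machine 3: 2 + 8 = 10
Max machine load = 14
Job totals:
  Job 1: 10
  Job 2: 19
Max job total = 19
Lower bound = max(14, 19) = 19

19


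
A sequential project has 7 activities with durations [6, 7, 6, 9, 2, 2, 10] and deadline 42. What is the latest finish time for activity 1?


LF(activity 1) = deadline - sum of successor durations
Successors: activities 2 through 7 with durations [7, 6, 9, 2, 2, 10]
Sum of successor durations = 36
LF = 42 - 36 = 6

6


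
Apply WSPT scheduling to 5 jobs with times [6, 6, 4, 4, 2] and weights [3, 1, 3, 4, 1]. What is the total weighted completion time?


Compute p/w ratios and sort ascending (WSPT): [(4, 4), (4, 3), (6, 3), (2, 1), (6, 1)]
Compute weighted completion times:
  Job (p=4,w=4): C=4, w*C=4*4=16
  Job (p=4,w=3): C=8, w*C=3*8=24
  Job (p=6,w=3): C=14, w*C=3*14=42
  Job (p=2,w=1): C=16, w*C=1*16=16
  Job (p=6,w=1): C=22, w*C=1*22=22
Total weighted completion time = 120

120


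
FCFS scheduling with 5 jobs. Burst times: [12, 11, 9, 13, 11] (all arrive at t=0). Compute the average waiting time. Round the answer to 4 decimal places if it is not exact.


FCFS order (as given): [12, 11, 9, 13, 11]
Waiting times:
  Job 1: wait = 0
  Job 2: wait = 12
  Job 3: wait = 23
  Job 4: wait = 32
  Job 5: wait = 45
Sum of waiting times = 112
Average waiting time = 112/5 = 22.4

22.4


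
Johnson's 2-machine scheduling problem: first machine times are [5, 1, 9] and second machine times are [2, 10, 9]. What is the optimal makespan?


Apply Johnson's rule:
  Group 1 (a <= b): [(2, 1, 10), (3, 9, 9)]
  Group 2 (a > b): [(1, 5, 2)]
Optimal job order: [2, 3, 1]
Schedule:
  Job 2: M1 done at 1, M2 done at 11
  Job 3: M1 done at 10, M2 done at 20
  Job 1: M1 done at 15, M2 done at 22
Makespan = 22

22


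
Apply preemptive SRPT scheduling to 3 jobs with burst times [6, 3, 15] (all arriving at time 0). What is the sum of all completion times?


Since all jobs arrive at t=0, SRPT equals SPT ordering.
SPT order: [3, 6, 15]
Completion times:
  Job 1: p=3, C=3
  Job 2: p=6, C=9
  Job 3: p=15, C=24
Total completion time = 3 + 9 + 24 = 36

36


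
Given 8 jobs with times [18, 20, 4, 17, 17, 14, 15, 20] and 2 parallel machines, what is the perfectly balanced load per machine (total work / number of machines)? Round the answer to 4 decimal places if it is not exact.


Total processing time = 18 + 20 + 4 + 17 + 17 + 14 + 15 + 20 = 125
Number of machines = 2
Ideal balanced load = 125 / 2 = 62.5

62.5


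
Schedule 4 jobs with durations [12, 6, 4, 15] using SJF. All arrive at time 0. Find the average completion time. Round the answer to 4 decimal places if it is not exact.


SJF order (ascending): [4, 6, 12, 15]
Completion times:
  Job 1: burst=4, C=4
  Job 2: burst=6, C=10
  Job 3: burst=12, C=22
  Job 4: burst=15, C=37
Average completion = 73/4 = 18.25

18.25
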